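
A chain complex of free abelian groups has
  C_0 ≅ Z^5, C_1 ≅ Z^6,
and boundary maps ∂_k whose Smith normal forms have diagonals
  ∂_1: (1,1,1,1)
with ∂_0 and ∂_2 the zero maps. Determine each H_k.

H_0: b_0 = 5 − 0 − 4 = 1; torsion from ∂_1 factors > 1: none. So H_0 ≅ Z.
H_1: b_1 = 6 − 4 − 0 = 2; torsion from ∂_2 factors > 1: none. So H_1 ≅ Z^2.

H_0 ≅ Z,  H_1 ≅ Z^2.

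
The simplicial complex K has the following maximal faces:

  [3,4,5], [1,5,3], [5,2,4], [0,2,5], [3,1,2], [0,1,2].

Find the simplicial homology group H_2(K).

Fix the vertex order 0 < 1 < 2 < 3 < 4 < 5 and write every simplex with vertices in increasing order. Then dim K = 2 and the simplices of K are:

  0-simplices (6): [0], [1], [2], [3], [4], [5]
  1-simplices (12): [0,1], [0,2], [0,5], [1,2], [1,3], [1,5], [2,3], [2,4], [2,5], [3,4], [3,5], [4,5]
  2-simplices (6): [0,1,2], [0,2,5], [1,2,3], [1,3,5], [2,4,5], [3,4,5]

so the chain groups are C_0 ≅ Z^6, C_1 ≅ Z^12, C_2 ≅ Z^6.

Boundary ∂_1: C_1 → C_0 is given by ∂[p,q] = [q] − [p]. For instance
  ∂[2,3] = [3] − [2].
As a 6×12 matrix over Z this has rank 5, with invariant factors (1,1,1,1,1).

Boundary ∂_2: C_2 → C_1 maps a triangle to the signed sum of its edges. For instance
  ∂[1,2,3] = [2,3] − [1,3] + [1,2],
  ∂[3,4,5] = [4,5] − [3,5] + [3,4].
The resulting 12×6 matrix has rank 6, and its Smith normal form has invariant factors (1,1,1,1,1,1).

From H_k ≅ ker(∂_k) / im(∂_{k+1}) we obtain:

  H_2: rank ker ∂_2 − rank ∂_3 = (6 − 6) − 0 = 0, and there is no ∂_3, so H_2 ≅ 0.

H_2 = 0.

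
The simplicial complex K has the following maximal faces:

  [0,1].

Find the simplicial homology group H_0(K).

H_0 ≅ Z.

Take the total order 0 < 1 on the vertex set. Then K (dimension 1) consists of the simplices:

  0-simplices (2): [0], [1]
  1-simplices (1): [0,1]

so the chain groups are C_0 ≅ Z^2, C_1 ≅ Z^1.

∂_1: C_1 → C_0 is given by ∂[p,q] = [q] − [p]. For instance
  ∂[0,1] = [1] − [0].
This gives a 2×1 integer matrix of rank 1; reducing to Smith normal form yields diagonal entries (1).

Reading off H_k = ker ∂_k / im ∂_{k+1}:

  H_0: rank C_0 − rank ∂_1 = 2 − 1 = 1, and the invariant factors of ∂_1 are all 1, so H_0 ≅ Z.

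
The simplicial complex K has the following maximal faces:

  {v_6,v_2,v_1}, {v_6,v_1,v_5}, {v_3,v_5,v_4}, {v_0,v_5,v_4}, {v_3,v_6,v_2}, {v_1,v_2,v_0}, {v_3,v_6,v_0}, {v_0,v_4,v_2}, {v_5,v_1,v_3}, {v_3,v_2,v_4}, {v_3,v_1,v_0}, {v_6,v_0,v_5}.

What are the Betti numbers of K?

b_0 = 1, b_1 = 0, b_2 = 0.

We work with the vertex ordering v_0 < v_1 < v_2 < v_3 < v_4 < v_5 < v_6. The simplices of K, each written with vertices in increasing order, are:

  0-simplices (7): [v_0], [v_1], [v_2], [v_3], [v_4], [v_5], [v_6]
  1-simplices (18): (18 of them)
  2-simplices (12): (12 of them)

giving chain groups C_0 ≅ Z^7, C_1 ≅ Z^18, C_2 ≅ Z^12.

∂_1: C_1 → C_0 maps an edge to its endpoints' difference, ∂[p,q] = q − p. For instance
  ∂[v_0,v_3] = [v_3] − [v_0].
As a 7×18 matrix over Z this has rank 6, with invariant factors (1,1,1,1,1,1).

∂_2: C_2 → C_1 maps a triangle to the signed sum of its edges. For instance
  ∂[v_0,v_3,v_6] = [v_3,v_6] − [v_0,v_6] + [v_0,v_3],
  ∂[v_2,v_3,v_6] = [v_3,v_6] − [v_2,v_6] + [v_2,v_3].
The 18×12 boundary matrix has rank 12 and Smith normal form diag(1,1,1,1,1,1,1,1,1,1,1,2).

Reading off H_k = ker ∂_k / im ∂_{k+1}:

  H_0: rank C_0 − rank ∂_1 = 7 − 6 = 1, and the invariant factors of ∂_1 are all 1, so H_0 = Z.
  H_1: rank ker ∂_1 − rank ∂_2 = (18 − 6) − 12 = 0, and ∂_2 has invariant factor 2 > 1, so H_1 = Z/2.
  H_2: rank ker ∂_2 − rank ∂_3 = (12 − 12) − 0 = 0, and there is no ∂_3, so H_2 = 0.

Hence the Betti numbers are b_0 = 1, b_1 = 0, b_2 = 0.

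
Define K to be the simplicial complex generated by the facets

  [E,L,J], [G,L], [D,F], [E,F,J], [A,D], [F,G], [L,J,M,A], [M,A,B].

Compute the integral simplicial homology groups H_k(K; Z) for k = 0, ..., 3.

H_0 = Z,  H_1 = Z^2,  H_2 = 0,  H_3 = 0.

Take the total order A < B < D < E < F < G < J < L < M on the vertex set. Then K (dimension 3) consists of the simplices:

  0-simplices (9): A, B, D, E, F, G, J, L, M
  1-simplices (16): AB, AD, AJ, AL, AM, BM, DF, EF, EJ, EL, FG, FJ, GL, JL, JM, LM
  2-simplices (7): ABM, AJL, AJM, ALM, EFJ, EJL, JLM
  3-simplices (1): AJLM

so the chain groups are C_0 ≅ Z^9, C_1 ≅ Z^16, C_2 ≅ Z^7, C_3 ≅ Z^1.

Boundary ∂_1: C_1 → C_0 maps an edge to its endpoints' difference, ∂[p,q] = q − p.
This gives a 9×16 integer matrix of rank 8; reducing to Smith normal form yields diagonal entries (1,1,1,1,1,1,1,1).

∂_2: C_2 → C_1 sends each 2-simplex [p,q,r] to [q,r] − [p,r] + [p,q]. For instance
  ∂JLM = LM − JM + JL,
  ∂ALM = LM − AM + AL.
This gives a 16×7 integer matrix of rank 6; reducing to Smith normal form yields diagonal entries (1,1,1,1,1,1).

∂_3: C_3 → C_2 sends each 3-simplex σ to the alternating sum Σ_i (−1)^i (σ with its i-th vertex removed). For instance
  ∂AJLM = JLM − ALM + AJM − AJL.
The resulting 7×1 matrix has rank 1, and its Smith normal form has invariant factors (1).

Computing H_k = (kernel of ∂_k) / (image of ∂_{k+1}):

  H_0: rank C_0 − rank ∂_1 = 9 − 8 = 1, and the invariant factors of ∂_1 are all 1, so H_0 ≅ Z.
  H_1: rank ker ∂_1 − rank ∂_2 = (16 − 8) − 6 = 2, and the invariant factors of ∂_2 are all 1, so H_1 ≅ Z^2.
  H_2: rank ker ∂_2 − rank ∂_3 = (7 − 6) − 1 = 0, and the invariant factors of ∂_3 are all 1, so H_2 ≅ 0.
  H_3: rank ker ∂_3 − rank ∂_4 = (1 − 1) − 0 = 0, and there is no ∂_4, so H_3 ≅ 0.

As a check, the Euler characteristic is 9 − 16 + 7 − 1 = -1, which agrees with 1 − 2 + 0 − 0 = -1.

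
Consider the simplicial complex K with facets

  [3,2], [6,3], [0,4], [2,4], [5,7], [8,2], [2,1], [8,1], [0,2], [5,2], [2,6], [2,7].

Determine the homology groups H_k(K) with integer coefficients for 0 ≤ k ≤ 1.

We work with the vertex ordering 0 < 1 < 2 < 3 < 4 < 5 < 6 < 7 < 8. The simplices of K, each written with vertices in increasing order, are:

  0-simplices (9): [0], [1], [2], [3], [4], [5], [6], [7], [8]
  1-simplices (12): [0,2], [0,4], [1,2], [1,8], [2,3], [2,4], [2,5], [2,6], [2,7], [2,8], [3,6], [5,7]

so the chain groups are C_0 ≅ Z^9, C_1 ≅ Z^12.

Boundary ∂_1: C_1 → C_0 sends each edge [p,q] (with p < q) to q − p. For instance
  ∂[3,6] = [6] − [3].
This gives a 9×12 integer matrix of rank 8; reducing to Smith normal form yields diagonal entries (1,1,1,1,1,1,1,1).

Now H_k = ker ∂_k / im ∂_{k+1}, so:

  H_0: rank C_0 − rank ∂_1 = 9 − 8 = 1, and the invariant factors of ∂_1 are all 1, so H_0 ≅ Z.
  H_1: rank ker ∂_1 − rank ∂_2 = (12 − 8) − 0 = 4, and there is no ∂_2, so H_1 ≅ Z^4.

(K is a triangulation of a wedge of 4 circles.)

H_0 = Z,  H_1 = Z^4.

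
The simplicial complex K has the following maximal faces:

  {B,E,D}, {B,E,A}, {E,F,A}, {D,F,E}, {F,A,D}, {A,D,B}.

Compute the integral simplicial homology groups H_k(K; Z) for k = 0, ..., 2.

H_0 ≅ Z,  H_1 = 0,  H_2 ≅ Z.

Fix the vertex order A < B < D < E < F and write every simplex with vertices in increasing order. Then dim K = 2 and the simplices of K are:

  0-simplices (5): A, B, D, E, F
  1-simplices (9): AB, AD, AE, AF, BD, BE, DE, DF, EF
  2-simplices (6): ABD, ABE, ADF, AEF, BDE, DEF

Hence C_0 ≅ Z^5, C_1 ≅ Z^9, C_2 ≅ Z^6.

The boundary map ∂_1: C_1 → C_0 maps an edge to its endpoints' difference, ∂[p,q] = q − p. For instance
  ∂AE = E − A.
The resulting 5×9 matrix has rank 4, and its Smith normal form has invariant factors (1,1,1,1).

The boundary map ∂_2: C_2 → C_1 sends each 2-simplex [p,q,r] to [q,r] − [p,r] + [p,q]. For instance
  ∂DEF = EF − DF + DE,
  ∂BDE = DE − BE + BD.
The 9×6 boundary matrix has rank 5 and Smith normal form diag(1,1,1,1,1).

From H_k ≅ ker(∂_k) / im(∂_{k+1}) we obtain:

  H_0: rank C_0 − rank ∂_1 = 5 − 4 = 1, and the invariant factors of ∂_1 are all 1, so H_0 ≅ Z.
  H_1: rank ker ∂_1 − rank ∂_2 = (9 − 4) − 5 = 0, and the invariant factors of ∂_2 are all 1, so H_1 ≅ 0.
  H_2: rank ker ∂_2 − rank ∂_3 = (6 − 5) − 0 = 1, and there is no ∂_3, so H_2 ≅ Z.

As a check, the Euler characteristic is 5 − 9 + 6 = 2, which agrees with 1 − 0 + 1 = 2.
(K is a triangulation of the 2-sphere S^2.)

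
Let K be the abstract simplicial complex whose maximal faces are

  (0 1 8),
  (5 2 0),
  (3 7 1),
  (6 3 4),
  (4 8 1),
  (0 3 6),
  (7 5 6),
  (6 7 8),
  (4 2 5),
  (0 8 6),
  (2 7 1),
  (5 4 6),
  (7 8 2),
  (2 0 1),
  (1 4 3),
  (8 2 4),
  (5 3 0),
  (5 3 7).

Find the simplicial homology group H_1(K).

We work with the vertex ordering 0 < 1 < 2 < 3 < 4 < 5 < 6 < 7 < 8. The simplices of K, each written with vertices in increasing order, are:

  0-simplices (9): [0], [1], [2], [3], [4], [5], [6], [7], [8]
  1-simplices (27): (27 of them)
  2-simplices (18): [0,1,2], [0,1,8], [0,2,5], [0,3,5], [0,3,6], [0,6,8], [1,2,7], [1,3,4], [1,3,7], [1,4,8], [2,4,5], [2,4,8], [2,7,8], [3,4,6], [3,5,7], [4,5,6], [5,6,7], [6,7,8]

so the chain groups are C_0 ≅ Z^9, C_1 ≅ Z^27, C_2 ≅ Z^18.

The boundary map ∂_1: C_1 → C_0 sends each edge [p,q] (with p < q) to q − p. For instance
  ∂[3,5] = [5] − [3].
The 9×27 boundary matrix has rank 8 and Smith normal form diag(1,1,1,1,1,1,1,1).

Boundary ∂_2: C_2 → C_1 acts by ∂[p,q,r] = [q,r] − [p,r] + [p,q]. For instance
  ∂[5,6,7] = [6,7] − [5,7] + [5,6],
  ∂[1,3,4] = [3,4] − [1,4] + [1,3].
This gives a 27×18 integer matrix of rank 18; reducing to Smith normal form yields diagonal entries (1,1,1,1,1,1,1,1,1,1,1,1,1,1,1,1,1,2).

Now H_k = ker ∂_k / im ∂_{k+1}, so:

  H_1: rank ker ∂_1 − rank ∂_2 = (27 − 8) − 18 = 1, and ∂_2 has invariant factor 2 > 1, so H_1 = Z ⊕ Z/2.

(K is a triangulation of the Klein bottle.)

H_1 = Z ⊕ Z/2.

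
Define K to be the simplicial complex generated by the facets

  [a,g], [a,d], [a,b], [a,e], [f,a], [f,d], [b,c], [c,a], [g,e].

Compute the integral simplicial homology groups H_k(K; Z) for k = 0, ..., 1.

H_0 ≅ Z,  H_1 ≅ Z^3.

Order the vertices as a < b < c < d < e < f < g. Listing each simplex with vertices in this order, K has dimension 1 with simplices:

  0-simplices (7): a, b, c, d, e, f, g
  1-simplices (9): ab, ac, ad, ae, af, ag, bc, df, eg

so the chain groups are C_0 ≅ Z^7, C_1 ≅ Z^9.

The boundary map ∂_1: C_1 → C_0 sends each edge [p,q] (with p < q) to q − p.
The 7×9 boundary matrix has rank 6 and Smith normal form diag(1,1,1,1,1,1).

Reading off H_k = ker ∂_k / im ∂_{k+1}:

  H_0: rank C_0 − rank ∂_1 = 7 − 6 = 1, and the invariant factors of ∂_1 are all 1, so H_0 ≅ Z.
  H_1: rank ker ∂_1 − rank ∂_2 = (9 − 6) − 0 = 3, and there is no ∂_2, so H_1 ≅ Z^3.

(K is a triangulation of a wedge of 3 circles.)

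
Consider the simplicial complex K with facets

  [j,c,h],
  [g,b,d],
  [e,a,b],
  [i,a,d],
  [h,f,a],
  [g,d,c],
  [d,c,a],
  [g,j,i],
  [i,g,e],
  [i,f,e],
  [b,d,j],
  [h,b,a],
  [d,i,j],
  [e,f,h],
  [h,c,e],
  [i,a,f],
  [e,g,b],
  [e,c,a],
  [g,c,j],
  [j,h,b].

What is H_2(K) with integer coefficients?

Take the total order a < b < c < d < e < f < g < h < i < j on the vertex set. Then K (dimension 2) consists of the simplices:

  0-simplices (10): a, b, c, d, e, f, g, h, i, j
  1-simplices (30): ab, ac, ad, ae, af, ah, ai, bd, be, bg, bh, bj, cd, ce, cg, ch, cj, dg, di, dj, ef, eg, eh, ei, fh, fi, gi, gj, hj, ij
  2-simplices (20): abe, abh, acd, ace, adi, afh, afi, bdg, bdj, beg, bhj, cdg, ceh, cgj, chj, dij, efh, efi, egi, gij

so the chain groups are C_0 ≅ Z^10, C_1 ≅ Z^30, C_2 ≅ Z^20.

The boundary map ∂_1: C_1 → C_0 sends each edge [p,q] (with p < q) to q − p.
This gives a 10×30 integer matrix of rank 9; reducing to Smith normal form yields diagonal entries (1,1,1,1,1,1,1,1,1).

∂_2: C_2 → C_1 acts by ∂[p,q,r] = [q,r] − [p,r] + [p,q]. For instance
  ∂afh = fh − ah + af,
  ∂bdg = dg − bg + bd.
As a 30×20 matrix over Z this has rank 20, with invariant factors (1,1,1,1,1,1,1,1,1,1,1,1,1,1,1,1,1,1,1,2).

Computing H_k = (kernel of ∂_k) / (image of ∂_{k+1}):

  H_2: rank ker ∂_2 − rank ∂_3 = (20 − 20) − 0 = 0, and there is no ∂_3, so H_2 = 0.

(K is a triangulation of the Klein bottle.)

H_2 ≅ 0.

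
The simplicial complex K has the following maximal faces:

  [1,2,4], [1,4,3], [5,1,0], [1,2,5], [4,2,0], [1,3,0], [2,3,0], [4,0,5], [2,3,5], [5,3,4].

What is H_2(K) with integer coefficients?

H_2 = 0.

Take the total order 0 < 1 < 2 < 3 < 4 < 5 on the vertex set. Then K (dimension 2) consists of the simplices:

  0-simplices (6): [0], [1], [2], [3], [4], [5]
  1-simplices (15): [0,1], [0,2], [0,3], [0,4], [0,5], [1,2], [1,3], [1,4], [1,5], [2,3], [2,4], [2,5], [3,4], [3,5], [4,5]
  2-simplices (10): [0,1,3], [0,1,5], [0,2,3], [0,2,4], [0,4,5], [1,2,4], [1,2,5], [1,3,4], [2,3,5], [3,4,5]

so the chain groups are C_0 ≅ Z^6, C_1 ≅ Z^15, C_2 ≅ Z^10.

∂_1: C_1 → C_0 is given by ∂[p,q] = [q] − [p]. For instance
  ∂[0,5] = [5] − [0].
This gives a 6×15 integer matrix of rank 5; reducing to Smith normal form yields diagonal entries (1,1,1,1,1).

∂_2: C_2 → C_1 maps a triangle to the signed sum of its edges. For instance
  ∂[3,4,5] = [4,5] − [3,5] + [3,4],
  ∂[0,2,3] = [2,3] − [0,3] + [0,2].
As a 15×10 matrix over Z this has rank 10, with invariant factors (1,1,1,1,1,1,1,1,1,2).

Reading off H_k = ker ∂_k / im ∂_{k+1}:

  H_2: rank ker ∂_2 − rank ∂_3 = (10 − 10) − 0 = 0, and there is no ∂_3, so H_2 ≅ 0.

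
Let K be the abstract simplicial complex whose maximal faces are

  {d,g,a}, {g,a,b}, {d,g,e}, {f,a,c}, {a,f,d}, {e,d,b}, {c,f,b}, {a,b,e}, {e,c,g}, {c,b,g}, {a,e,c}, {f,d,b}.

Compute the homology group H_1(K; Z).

H_1 ≅ Z/2Z.

Take the total order a < b < c < d < e < f < g on the vertex set. Then K (dimension 2) consists of the simplices:

  0-simplices (7): a, b, c, d, e, f, g
  1-simplices (18): ab, ac, ad, ae, af, ag, bc, bd, be, bf, bg, ce, cf, cg, de, df, dg, eg
  2-simplices (12): abe, abg, ace, acf, adf, adg, bcf, bcg, bde, bdf, ceg, deg

so the chain groups are C_0 ≅ Z^7, C_1 ≅ Z^18, C_2 ≅ Z^12.

∂_1: C_1 → C_0 sends each edge [p,q] (with p < q) to q − p.
As a 7×18 matrix over Z this has rank 6, with invariant factors (1,1,1,1,1,1).

Boundary ∂_2: C_2 → C_1 sends each 2-simplex [p,q,r] to [q,r] − [p,r] + [p,q]. For instance
  ∂adf = df − af + ad,
  ∂abe = be − ae + ab.
This gives a 18×12 integer matrix of rank 12; reducing to Smith normal form yields diagonal entries (1,1,1,1,1,1,1,1,1,1,1,2).

Reading off H_k = ker ∂_k / im ∂_{k+1}:

  H_1: rank ker ∂_1 − rank ∂_2 = (18 − 6) − 12 = 0, and ∂_2 has invariant factor 2 > 1, so H_1 ≅ Z/2Z.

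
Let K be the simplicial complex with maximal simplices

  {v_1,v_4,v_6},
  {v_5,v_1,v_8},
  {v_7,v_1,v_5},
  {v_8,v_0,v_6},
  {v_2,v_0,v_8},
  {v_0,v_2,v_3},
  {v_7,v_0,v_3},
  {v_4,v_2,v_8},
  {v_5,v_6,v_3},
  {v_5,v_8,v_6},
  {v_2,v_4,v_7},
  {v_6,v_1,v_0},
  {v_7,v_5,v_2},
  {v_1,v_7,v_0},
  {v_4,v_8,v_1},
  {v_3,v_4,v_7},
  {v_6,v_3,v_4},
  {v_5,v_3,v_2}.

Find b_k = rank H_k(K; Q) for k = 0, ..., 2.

We work with the vertex ordering v_0 < v_1 < v_2 < v_3 < v_4 < v_5 < v_6 < v_7 < v_8. The simplices of K, each written with vertices in increasing order, are:

  0-simplices (9): [v_0], [v_1], [v_2], [v_3], [v_4], [v_5], [v_6], [v_7], [v_8]
  1-simplices (27): (27 of them)
  2-simplices (18): (18 of them)

Hence C_0 ≅ Z^9, C_1 ≅ Z^27, C_2 ≅ Z^18.

Boundary ∂_1: C_1 → C_0 is given by ∂[p,q] = [q] − [p].
This gives a 9×27 integer matrix of rank 8; reducing to Smith normal form yields diagonal entries (1,1,1,1,1,1,1,1).

The boundary map ∂_2: C_2 → C_1 maps a triangle to the signed sum of its edges. For instance
  ∂[v_2,v_4,v_7] = [v_4,v_7] − [v_2,v_7] + [v_2,v_4],
  ∂[v_0,v_6,v_8] = [v_6,v_8] − [v_0,v_8] + [v_0,v_6].
This gives a 27×18 integer matrix of rank 18; reducing to Smith normal form yields diagonal entries (1,1,1,1,1,1,1,1,1,1,1,1,1,1,1,1,1,2).

Reading off H_k = ker ∂_k / im ∂_{k+1}:

  H_0: rank C_0 − rank ∂_1 = 9 − 8 = 1, and the invariant factors of ∂_1 are all 1, so H_0 ≅ Z.
  H_1: rank ker ∂_1 − rank ∂_2 = (27 − 8) − 18 = 1, and ∂_2 has invariant factor 2 > 1, so H_1 ≅ Z × Z/2.
  H_2: rank ker ∂_2 − rank ∂_3 = (18 − 18) − 0 = 0, and there is no ∂_3, so H_2 ≅ 0.

Hence the Betti numbers are b_0 = 1, b_1 = 1, b_2 = 0.

b_0 = 1, b_1 = 1, b_2 = 0.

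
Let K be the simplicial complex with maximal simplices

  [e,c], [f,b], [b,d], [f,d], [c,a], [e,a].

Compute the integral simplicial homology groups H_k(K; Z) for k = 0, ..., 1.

H_0 = Z^2,  H_1 = Z^2.

We work with the vertex ordering a < b < c < d < e < f. The simplices of K, each written with vertices in increasing order, are:

  0-simplices (6): a, b, c, d, e, f
  1-simplices (6): ac, ae, bd, bf, ce, df

so the chain groups are C_0 ≅ Z^6, C_1 ≅ Z^6.

∂_1: C_1 → C_0 maps an edge to its endpoints' difference, ∂[p,q] = q − p.
The 6×6 boundary matrix has rank 4 and Smith normal form diag(1,1,1,1).

Reading off H_k = ker ∂_k / im ∂_{k+1}:

  H_0: rank C_0 − rank ∂_1 = 6 − 4 = 2, and the invariant factors of ∂_1 are all 1, so H_0 = Z^2.
  H_1: rank ker ∂_1 − rank ∂_2 = (6 − 4) − 0 = 2, and there is no ∂_2, so H_1 = Z^2.

(K is a triangulation of the disjoint union of the circle S^1 and the circle S^1.)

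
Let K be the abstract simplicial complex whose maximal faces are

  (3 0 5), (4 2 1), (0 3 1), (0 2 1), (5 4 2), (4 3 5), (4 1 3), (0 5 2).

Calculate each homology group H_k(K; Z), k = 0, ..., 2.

Fix the vertex order 0 < 1 < 2 < 3 < 4 < 5 and write every simplex with vertices in increasing order. Then dim K = 2 and the simplices of K are:

  0-simplices (6): [0], [1], [2], [3], [4], [5]
  1-simplices (12): [0,1], [0,2], [0,3], [0,5], [1,2], [1,3], [1,4], [2,4], [2,5], [3,4], [3,5], [4,5]
  2-simplices (8): [0,1,2], [0,1,3], [0,2,5], [0,3,5], [1,2,4], [1,3,4], [2,4,5], [3,4,5]

giving chain groups C_0 ≅ Z^6, C_1 ≅ Z^12, C_2 ≅ Z^8.

Boundary ∂_1: C_1 → C_0 sends each edge [p,q] (with p < q) to q − p. For instance
  ∂[0,5] = [5] − [0].
The resulting 6×12 matrix has rank 5, and its Smith normal form has invariant factors (1,1,1,1,1).

∂_2: C_2 → C_1 acts by ∂[p,q,r] = [q,r] − [p,r] + [p,q]. For instance
  ∂[1,3,4] = [3,4] − [1,4] + [1,3],
  ∂[0,3,5] = [3,5] − [0,5] + [0,3].
This gives a 12×8 integer matrix of rank 7; reducing to Smith normal form yields diagonal entries (1,1,1,1,1,1,1).

From H_k ≅ ker(∂_k) / im(∂_{k+1}) we obtain:

  H_0: rank C_0 − rank ∂_1 = 6 − 5 = 1, and the invariant factors of ∂_1 are all 1, so H_0 = Z.
  H_1: rank ker ∂_1 − rank ∂_2 = (12 − 5) − 7 = 0, and the invariant factors of ∂_2 are all 1, so H_1 = 0.
  H_2: rank ker ∂_2 − rank ∂_3 = (8 − 7) − 0 = 1, and there is no ∂_3, so H_2 = Z.

As a check, the Euler characteristic is 6 − 12 + 8 = 2, which agrees with 1 − 0 + 1 = 2.

H_0 = Z,  H_1 = 0,  H_2 = Z.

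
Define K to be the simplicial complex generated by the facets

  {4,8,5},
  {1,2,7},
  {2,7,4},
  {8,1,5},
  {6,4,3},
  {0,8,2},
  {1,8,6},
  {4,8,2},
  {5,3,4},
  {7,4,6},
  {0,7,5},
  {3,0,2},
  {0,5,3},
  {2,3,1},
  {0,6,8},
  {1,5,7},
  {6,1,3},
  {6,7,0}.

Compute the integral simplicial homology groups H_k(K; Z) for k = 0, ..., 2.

Order the vertices as 0 < 1 < 2 < 3 < 4 < 5 < 6 < 7 < 8. Listing each simplex with vertices in this order, K has dimension 2 with simplices:

  0-simplices (9): [0], [1], [2], [3], [4], [5], [6], [7], [8]
  1-simplices (27): (27 of them)
  2-simplices (18): [0,2,3], [0,2,8], [0,3,5], [0,5,7], [0,6,7], [0,6,8], [1,2,3], [1,2,7], [1,3,6], [1,5,7], [1,5,8], [1,6,8], [2,4,7], [2,4,8], [3,4,5], [3,4,6], [4,5,8], [4,6,7]

Hence C_0 ≅ Z^9, C_1 ≅ Z^27, C_2 ≅ Z^18.

∂_1: C_1 → C_0 is given by ∂[p,q] = [q] − [p]. For instance
  ∂[1,7] = [7] − [1].
This gives a 9×27 integer matrix of rank 8; reducing to Smith normal form yields diagonal entries (1,1,1,1,1,1,1,1).

∂_2: C_2 → C_1 acts by ∂[p,q,r] = [q,r] − [p,r] + [p,q]. For instance
  ∂[1,5,7] = [5,7] − [1,7] + [1,5],
  ∂[4,6,7] = [6,7] − [4,7] + [4,6].
The resulting 27×18 matrix has rank 17, and its Smith normal form has invariant factors (1,1,1,1,1,1,1,1,1,1,1,1,1,1,1,1,1).

From H_k ≅ ker(∂_k) / im(∂_{k+1}) we obtain:

  H_0: rank C_0 − rank ∂_1 = 9 − 8 = 1, and the invariant factors of ∂_1 are all 1, so H_0 ≅ Z.
  H_1: rank ker ∂_1 − rank ∂_2 = (27 − 8) − 17 = 2, and the invariant factors of ∂_2 are all 1, so H_1 ≅ Z^2.
  H_2: rank ker ∂_2 − rank ∂_3 = (18 − 17) − 0 = 1, and there is no ∂_3, so H_2 ≅ Z.

H_0 = Z,  H_1 = Z^2,  H_2 = Z.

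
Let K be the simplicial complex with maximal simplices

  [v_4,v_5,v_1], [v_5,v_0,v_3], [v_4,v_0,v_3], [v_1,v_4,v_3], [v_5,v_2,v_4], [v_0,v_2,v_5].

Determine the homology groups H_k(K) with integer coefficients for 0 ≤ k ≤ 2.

H_0 = Z,  H_1 = Z,  H_2 = 0.

We work with the vertex ordering v_0 < v_1 < v_2 < v_3 < v_4 < v_5. The simplices of K, each written with vertices in increasing order, are:

  0-simplices (6): [v_0], [v_1], [v_2], [v_3], [v_4], [v_5]
  1-simplices (12): [v_0,v_2], [v_0,v_3], [v_0,v_4], [v_0,v_5], [v_1,v_3], [v_1,v_4], [v_1,v_5], [v_2,v_4], [v_2,v_5], [v_3,v_4], [v_3,v_5], [v_4,v_5]
  2-simplices (6): [v_0,v_2,v_5], [v_0,v_3,v_4], [v_0,v_3,v_5], [v_1,v_3,v_4], [v_1,v_4,v_5], [v_2,v_4,v_5]

giving chain groups C_0 ≅ Z^6, C_1 ≅ Z^12, C_2 ≅ Z^6.

Boundary ∂_1: C_1 → C_0 is given by ∂[p,q] = [q] − [p]. For instance
  ∂[v_0,v_4] = [v_4] − [v_0].
As a 6×12 matrix over Z this has rank 5, with invariant factors (1,1,1,1,1).

∂_2: C_2 → C_1 acts by ∂[p,q,r] = [q,r] − [p,r] + [p,q]. For instance
  ∂[v_1,v_4,v_5] = [v_4,v_5] − [v_1,v_5] + [v_1,v_4],
  ∂[v_0,v_3,v_5] = [v_3,v_5] − [v_0,v_5] + [v_0,v_3].
The resulting 12×6 matrix has rank 6, and its Smith normal form has invariant factors (1,1,1,1,1,1).

Reading off H_k = ker ∂_k / im ∂_{k+1}:

  H_0: rank C_0 − rank ∂_1 = 6 − 5 = 1, and the invariant factors of ∂_1 are all 1, so H_0 = Z.
  H_1: rank ker ∂_1 − rank ∂_2 = (12 − 5) − 6 = 1, and the invariant factors of ∂_2 are all 1, so H_1 = Z.
  H_2: rank ker ∂_2 − rank ∂_3 = (6 − 6) − 0 = 0, and there is no ∂_3, so H_2 = 0.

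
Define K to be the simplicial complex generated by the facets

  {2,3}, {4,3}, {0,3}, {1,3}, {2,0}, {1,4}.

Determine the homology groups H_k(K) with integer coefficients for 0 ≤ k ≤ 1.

We work with the vertex ordering 0 < 1 < 2 < 3 < 4. The simplices of K, each written with vertices in increasing order, are:

  0-simplices (5): [0], [1], [2], [3], [4]
  1-simplices (6): [0,2], [0,3], [1,3], [1,4], [2,3], [3,4]

so the chain groups are C_0 ≅ Z^5, C_1 ≅ Z^6.

The boundary map ∂_1: C_1 → C_0 maps an edge to its endpoints' difference, ∂[p,q] = q − p.
The 5×6 boundary matrix has rank 4 and Smith normal form diag(1,1,1,1).

From H_k ≅ ker(∂_k) / im(∂_{k+1}) we obtain:

  H_0: rank C_0 − rank ∂_1 = 5 − 4 = 1, and the invariant factors of ∂_1 are all 1, so H_0 ≅ Z.
  H_1: rank ker ∂_1 − rank ∂_2 = (6 − 4) − 0 = 2, and there is no ∂_2, so H_1 ≅ Z^2.

(K is a triangulation of a wedge of 2 circles.)

H_0 ≅ Z,  H_1 ≅ Z^2.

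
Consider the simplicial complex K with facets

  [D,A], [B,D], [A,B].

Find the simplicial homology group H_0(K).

Order the vertices as A < B < D. Listing each simplex with vertices in this order, K has dimension 1 with simplices:

  0-simplices (3): A, B, D
  1-simplices (3): AB, AD, BD

Hence C_0 ≅ Z^3, C_1 ≅ Z^3.

Boundary ∂_1: C_1 → C_0 maps an edge to its endpoints' difference, ∂[p,q] = q − p. For instance
  ∂AB = B − A.
This gives a 3×3 integer matrix of rank 2; reducing to Smith normal form yields diagonal entries (1,1).

Reading off H_k = ker ∂_k / im ∂_{k+1}:

  H_0: rank C_0 − rank ∂_1 = 3 − 2 = 1, and the invariant factors of ∂_1 are all 1, so H_0 ≅ Z.

H_0 = Z.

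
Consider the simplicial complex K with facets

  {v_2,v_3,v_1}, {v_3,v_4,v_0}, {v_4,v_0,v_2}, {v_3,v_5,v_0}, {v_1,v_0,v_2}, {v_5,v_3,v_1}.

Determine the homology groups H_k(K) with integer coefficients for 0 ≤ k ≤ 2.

Take the total order v_0 < v_1 < v_2 < v_3 < v_4 < v_5 on the vertex set. Then K (dimension 2) consists of the simplices:

  0-simplices (6): [v_0], [v_1], [v_2], [v_3], [v_4], [v_5]
  1-simplices (12): [v_0,v_1], [v_0,v_2], [v_0,v_3], [v_0,v_4], [v_0,v_5], [v_1,v_2], [v_1,v_3], [v_1,v_5], [v_2,v_3], [v_2,v_4], [v_3,v_4], [v_3,v_5]
  2-simplices (6): [v_0,v_1,v_2], [v_0,v_2,v_4], [v_0,v_3,v_4], [v_0,v_3,v_5], [v_1,v_2,v_3], [v_1,v_3,v_5]

Hence C_0 ≅ Z^6, C_1 ≅ Z^12, C_2 ≅ Z^6.

∂_1: C_1 → C_0 is given by ∂[p,q] = [q] − [p]. For instance
  ∂[v_0,v_5] = [v_5] − [v_0].
As a 6×12 matrix over Z this has rank 5, with invariant factors (1,1,1,1,1).

The boundary map ∂_2: C_2 → C_1 sends each 2-simplex [p,q,r] to [q,r] − [p,r] + [p,q]. For instance
  ∂[v_0,v_3,v_5] = [v_3,v_5] − [v_0,v_5] + [v_0,v_3],
  ∂[v_0,v_3,v_4] = [v_3,v_4] − [v_0,v_4] + [v_0,v_3].
As a 12×6 matrix over Z this has rank 6, with invariant factors (1,1,1,1,1,1).

From H_k ≅ ker(∂_k) / im(∂_{k+1}) we obtain:

  H_0: rank C_0 − rank ∂_1 = 6 − 5 = 1, and the invariant factors of ∂_1 are all 1, so H_0 ≅ Z.
  H_1: rank ker ∂_1 − rank ∂_2 = (12 − 5) − 6 = 1, and the invariant factors of ∂_2 are all 1, so H_1 ≅ Z.
  H_2: rank ker ∂_2 − rank ∂_3 = (6 − 6) − 0 = 0, and there is no ∂_3, so H_2 ≅ 0.

(K is a triangulation of the cylinder S^1 x I.)

H_0 ≅ Z,  H_1 ≅ Z,  H_2 = 0.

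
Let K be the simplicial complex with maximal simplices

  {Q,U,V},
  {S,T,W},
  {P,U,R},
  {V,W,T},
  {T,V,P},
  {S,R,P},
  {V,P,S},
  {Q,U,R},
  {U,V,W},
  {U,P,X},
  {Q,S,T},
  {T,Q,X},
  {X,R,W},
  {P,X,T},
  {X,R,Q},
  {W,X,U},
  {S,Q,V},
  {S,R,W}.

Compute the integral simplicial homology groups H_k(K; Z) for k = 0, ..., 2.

We work with the vertex ordering P < Q < R < S < T < U < V < W < X. The simplices of K, each written with vertices in increasing order, are:

  0-simplices (9): P, Q, R, S, T, U, V, W, X
  1-simplices (27): PR, PS, PT, PU, PV, PX, QR, QS, QT, QU, QV, QX, RS, RU, RW, RX, ST, SV, SW, TV, TW, TX, UV, UW, UX, VW, WX
  2-simplices (18): PRS, PRU, PSV, PTV, PTX, PUX, QRU, QRX, QST, QSV, QTX, QUV, RSW, RWX, STW, TVW, UVW, UWX

giving chain groups C_0 ≅ Z^9, C_1 ≅ Z^27, C_2 ≅ Z^18.

Boundary ∂_1: C_1 → C_0 maps an edge to its endpoints' difference, ∂[p,q] = q − p. For instance
  ∂SV = V − S.
The resulting 9×27 matrix has rank 8, and its Smith normal form has invariant factors (1,1,1,1,1,1,1,1).

Boundary ∂_2: C_2 → C_1 acts by ∂[p,q,r] = [q,r] − [p,r] + [p,q]. For instance
  ∂QSV = SV − QV + QS,
  ∂PTX = TX − PX + PT.
As a 27×18 matrix over Z this has rank 18, with invariant factors (1,1,1,1,1,1,1,1,1,1,1,1,1,1,1,1,1,2).

Now H_k = ker ∂_k / im ∂_{k+1}, so:

  H_0: rank C_0 − rank ∂_1 = 9 − 8 = 1, and the invariant factors of ∂_1 are all 1, so H_0 = Z.
  H_1: rank ker ∂_1 − rank ∂_2 = (27 − 8) − 18 = 1, and ∂_2 has invariant factor 2 > 1, so H_1 = Z ⊕ Z/2.
  H_2: rank ker ∂_2 − rank ∂_3 = (18 − 18) − 0 = 0, and there is no ∂_3, so H_2 = 0.

As a check, the Euler characteristic is 9 − 27 + 18 = 0, which agrees with 1 − 1 + 0 = 0.
(K is a triangulation of the Klein bottle.)

H_0 ≅ Z,  H_1 ≅ Z ⊕ Z/2,  H_2 = 0.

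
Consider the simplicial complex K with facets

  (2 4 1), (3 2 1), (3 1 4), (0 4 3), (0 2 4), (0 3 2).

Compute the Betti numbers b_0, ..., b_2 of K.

K has 5 vertices, 9 edges, 6 triangles.
rank ∂_0 = 0, rank ∂_1 = 4 ⇒ b_0 = 5 − 0 − 4 = 1; all invariant factors of ∂_1 are 1 so no torsion. So H_0 ≅ Z.
rank ∂_1 = 4, rank ∂_2 = 5 ⇒ b_1 = 9 − 4 − 5 = 0; all invariant factors of ∂_2 are 1 so no torsion. So H_1 ≅ 0.
rank ∂_2 = 5, rank ∂_3 = 0 ⇒ b_2 = 6 − 5 − 0 = 1. So H_2 ≅ Z.

b_0 = 1, b_1 = 0, b_2 = 1.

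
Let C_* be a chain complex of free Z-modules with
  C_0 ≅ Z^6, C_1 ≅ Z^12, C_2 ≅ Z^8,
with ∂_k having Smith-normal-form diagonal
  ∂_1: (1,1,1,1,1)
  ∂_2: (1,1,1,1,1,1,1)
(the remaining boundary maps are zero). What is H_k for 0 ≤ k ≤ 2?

H_0: b_0 = 6 − 0 − 5 = 1; torsion from ∂_1 factors > 1: none. So H_0 = Z.
H_1: b_1 = 12 − 5 − 7 = 0; torsion from ∂_2 factors > 1: none. So H_1 = 0.
H_2: b_2 = 8 − 7 − 0 = 1; torsion from ∂_3 factors > 1: none. So H_2 = Z.

H_0 = Z,  H_1 = 0,  H_2 = Z.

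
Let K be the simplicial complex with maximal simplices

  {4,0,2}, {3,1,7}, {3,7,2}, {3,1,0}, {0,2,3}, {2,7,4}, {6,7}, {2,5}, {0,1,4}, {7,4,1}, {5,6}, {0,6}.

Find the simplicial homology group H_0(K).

Order the vertices as 0 < 1 < 2 < 3 < 4 < 5 < 6 < 7. Listing each simplex with vertices in this order, K has dimension 2 with simplices:

  0-simplices (8): [0], [1], [2], [3], [4], [5], [6], [7]
  1-simplices (16): [0,1], [0,2], [0,3], [0,4], [0,6], [1,3], [1,4], [1,7], [2,3], [2,4], [2,5], [2,7], [3,7], [4,7], [5,6], [6,7]
  2-simplices (8): [0,1,3], [0,1,4], [0,2,3], [0,2,4], [1,3,7], [1,4,7], [2,3,7], [2,4,7]

Hence C_0 ≅ Z^8, C_1 ≅ Z^16, C_2 ≅ Z^8.

∂_1: C_1 → C_0 sends each edge [p,q] (with p < q) to q − p.
As a 8×16 matrix over Z this has rank 7, with invariant factors (1,1,1,1,1,1,1).

Boundary ∂_2: C_2 → C_1 sends each 2-simplex [p,q,r] to [q,r] − [p,r] + [p,q]. For instance
  ∂[2,3,7] = [3,7] − [2,7] + [2,3],
  ∂[0,1,3] = [1,3] − [0,3] + [0,1].
This gives a 16×8 integer matrix of rank 7; reducing to Smith normal form yields diagonal entries (1,1,1,1,1,1,1).

From H_k ≅ ker(∂_k) / im(∂_{k+1}) we obtain:

  H_0: rank C_0 − rank ∂_1 = 8 − 7 = 1, and the invariant factors of ∂_1 are all 1, so H_0 ≅ Z.

H_0 ≅ Z.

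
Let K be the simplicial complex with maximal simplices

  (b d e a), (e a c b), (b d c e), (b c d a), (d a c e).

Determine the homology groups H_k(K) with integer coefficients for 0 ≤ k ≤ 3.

Fix the vertex order a < b < c < d < e and write every simplex with vertices in increasing order. Then dim K = 3 and the simplices of K are:

  0-simplices (5): a, b, c, d, e
  1-simplices (10): ab, ac, ad, ae, bc, bd, be, cd, ce, de
  2-simplices (10): abc, abd, abe, acd, ace, ade, bcd, bce, bde, cde
  3-simplices (5): abcd, abce, abde, acde, bcde

giving chain groups C_0 ≅ Z^5, C_1 ≅ Z^10, C_2 ≅ Z^10, C_3 ≅ Z^5.

Boundary ∂_1: C_1 → C_0 sends each edge [p,q] (with p < q) to q − p. For instance
  ∂de = e − d.
The resulting 5×10 matrix has rank 4, and its Smith normal form has invariant factors (1,1,1,1).

The boundary map ∂_2: C_2 → C_1 acts by ∂[p,q,r] = [q,r] − [p,r] + [p,q]. For instance
  ∂bde = de − be + bd,
  ∂acd = cd − ad + ac.
The resulting 10×10 matrix has rank 6, and its Smith normal form has invariant factors (1,1,1,1,1,1).

Boundary ∂_3: C_3 → C_2 sends each 3-simplex σ to the alternating sum Σ_i (−1)^i (σ with its i-th vertex removed). For instance
  ∂bcde = cde − bde + bce − bcd,
  ∂acde = cde − ade + ace − acd.
As a 10×5 matrix over Z this has rank 4, with invariant factors (1,1,1,1).

Computing H_k = (kernel of ∂_k) / (image of ∂_{k+1}):

  H_0: rank C_0 − rank ∂_1 = 5 − 4 = 1, and the invariant factors of ∂_1 are all 1, so H_0 ≅ Z.
  H_1: rank ker ∂_1 − rank ∂_2 = (10 − 4) − 6 = 0, and the invariant factors of ∂_2 are all 1, so H_1 ≅ 0.
  H_2: rank ker ∂_2 − rank ∂_3 = (10 − 6) − 4 = 0, and the invariant factors of ∂_3 are all 1, so H_2 ≅ 0.
  H_3: rank ker ∂_3 − rank ∂_4 = (5 − 4) − 0 = 1, and there is no ∂_4, so H_3 ≅ Z.

(K is a triangulation of the 3-sphere S^3.)

H_0 = Z,  H_1 = 0,  H_2 = 0,  H_3 = Z.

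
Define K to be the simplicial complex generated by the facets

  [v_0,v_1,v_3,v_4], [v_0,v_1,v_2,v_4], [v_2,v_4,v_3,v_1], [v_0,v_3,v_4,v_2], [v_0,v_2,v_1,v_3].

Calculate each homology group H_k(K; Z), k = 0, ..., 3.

H_0 ≅ Z,  H_1 = 0,  H_2 = 0,  H_3 ≅ Z.

Take the total order v_0 < v_1 < v_2 < v_3 < v_4 on the vertex set. Then K (dimension 3) consists of the simplices:

  0-simplices (5): [v_0], [v_1], [v_2], [v_3], [v_4]
  1-simplices (10): [v_0,v_1], [v_0,v_2], [v_0,v_3], [v_0,v_4], [v_1,v_2], [v_1,v_3], [v_1,v_4], [v_2,v_3], [v_2,v_4], [v_3,v_4]
  2-simplices (10): [v_0,v_1,v_2], [v_0,v_1,v_3], [v_0,v_1,v_4], [v_0,v_2,v_3], [v_0,v_2,v_4], [v_0,v_3,v_4], [v_1,v_2,v_3], [v_1,v_2,v_4], [v_1,v_3,v_4], [v_2,v_3,v_4]
  3-simplices (5): [v_0,v_1,v_2,v_3], [v_0,v_1,v_2,v_4], [v_0,v_1,v_3,v_4], [v_0,v_2,v_3,v_4], [v_1,v_2,v_3,v_4]

so the chain groups are C_0 ≅ Z^5, C_1 ≅ Z^10, C_2 ≅ Z^10, C_3 ≅ Z^5.

∂_1: C_1 → C_0 sends each edge [p,q] (with p < q) to q − p. For instance
  ∂[v_3,v_4] = [v_4] − [v_3].
As a 5×10 matrix over Z this has rank 4, with invariant factors (1,1,1,1).

The boundary map ∂_2: C_2 → C_1 acts by ∂[p,q,r] = [q,r] − [p,r] + [p,q]. For instance
  ∂[v_0,v_1,v_4] = [v_1,v_4] − [v_0,v_4] + [v_0,v_1],
  ∂[v_0,v_1,v_2] = [v_1,v_2] − [v_0,v_2] + [v_0,v_1].
The 10×10 boundary matrix has rank 6 and Smith normal form diag(1,1,1,1,1,1).

∂_3: C_3 → C_2 sends each 3-simplex σ to the alternating sum Σ_i (−1)^i (σ with its i-th vertex removed). For instance
  ∂[v_0,v_1,v_2,v_3] = [v_1,v_2,v_3] − [v_0,v_2,v_3] + [v_0,v_1,v_3] − [v_0,v_1,v_2],
  ∂[v_0,v_1,v_2,v_4] = [v_1,v_2,v_4] − [v_0,v_2,v_4] + [v_0,v_1,v_4] − [v_0,v_1,v_2].
The 10×5 boundary matrix has rank 4 and Smith normal form diag(1,1,1,1).

Computing H_k = (kernel of ∂_k) / (image of ∂_{k+1}):

  H_0: rank C_0 − rank ∂_1 = 5 − 4 = 1, and the invariant factors of ∂_1 are all 1, so H_0 ≅ Z.
  H_1: rank ker ∂_1 − rank ∂_2 = (10 − 4) − 6 = 0, and the invariant factors of ∂_2 are all 1, so H_1 ≅ 0.
  H_2: rank ker ∂_2 − rank ∂_3 = (10 − 6) − 4 = 0, and the invariant factors of ∂_3 are all 1, so H_2 ≅ 0.
  H_3: rank ker ∂_3 − rank ∂_4 = (5 − 4) − 0 = 1, and there is no ∂_4, so H_3 ≅ Z.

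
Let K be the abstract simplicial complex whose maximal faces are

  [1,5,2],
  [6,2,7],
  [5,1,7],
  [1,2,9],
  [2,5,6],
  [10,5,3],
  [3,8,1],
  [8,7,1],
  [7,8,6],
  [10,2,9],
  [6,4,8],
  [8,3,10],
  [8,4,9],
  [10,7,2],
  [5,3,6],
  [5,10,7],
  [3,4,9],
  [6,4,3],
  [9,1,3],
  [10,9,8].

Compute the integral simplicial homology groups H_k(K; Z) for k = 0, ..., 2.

Take the total order 1 < 2 < 3 < 4 < 5 < 6 < 7 < 8 < 9 < 10 on the vertex set. Then K (dimension 2) consists of the simplices:

  0-simplices (10): [1], [2], [3], [4], [5], [6], [7], [8], [9], [10]
  1-simplices (30): (30 of them)
  2-simplices (20): (20 of them)

giving chain groups C_0 ≅ Z^10, C_1 ≅ Z^30, C_2 ≅ Z^20.

The boundary map ∂_1: C_1 → C_0 is given by ∂[p,q] = [q] − [p]. For instance
  ∂[2,5] = [5] − [2].
The resulting 10×30 matrix has rank 9, and its Smith normal form has invariant factors (1,1,1,1,1,1,1,1,1).

The boundary map ∂_2: C_2 → C_1 maps a triangle to the signed sum of its edges. For instance
  ∂[4,8,9] = [8,9] − [4,9] + [4,8],
  ∂[3,5,10] = [5,10] − [3,10] + [3,5].
The resulting 30×20 matrix has rank 20, and its Smith normal form has invariant factors (1,1,1,1,1,1,1,1,1,1,1,1,1,1,1,1,1,1,1,2).

Now H_k = ker ∂_k / im ∂_{k+1}, so:

  H_0: rank C_0 − rank ∂_1 = 10 − 9 = 1, and the invariant factors of ∂_1 are all 1, so H_0 = Z.
  H_1: rank ker ∂_1 − rank ∂_2 = (30 − 9) − 20 = 1, and ∂_2 has invariant factor 2 > 1, so H_1 = Z ⊕ Z_2.
  H_2: rank ker ∂_2 − rank ∂_3 = (20 − 20) − 0 = 0, and there is no ∂_3, so H_2 = 0.

(K is a triangulation of the Klein bottle.)

H_0 ≅ Z,  H_1 ≅ Z ⊕ Z_2,  H_2 = 0.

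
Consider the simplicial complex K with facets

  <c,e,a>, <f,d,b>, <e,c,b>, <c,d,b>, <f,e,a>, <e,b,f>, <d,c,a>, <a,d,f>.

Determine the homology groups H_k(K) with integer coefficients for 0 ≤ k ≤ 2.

We work with the vertex ordering a < b < c < d < e < f. The simplices of K, each written with vertices in increasing order, are:

  0-simplices (6): a, b, c, d, e, f
  1-simplices (12): ac, ad, ae, af, bc, bd, be, bf, cd, ce, df, ef
  2-simplices (8): acd, ace, adf, aef, bcd, bce, bdf, bef

giving chain groups C_0 ≅ Z^6, C_1 ≅ Z^12, C_2 ≅ Z^8.

The boundary map ∂_1: C_1 → C_0 sends each edge [p,q] (with p < q) to q − p. For instance
  ∂ce = e − c.
As a 6×12 matrix over Z this has rank 5, with invariant factors (1,1,1,1,1).

∂_2: C_2 → C_1 maps a triangle to the signed sum of its edges. For instance
  ∂bef = ef − bf + be,
  ∂adf = df − af + ad.
As a 12×8 matrix over Z this has rank 7, with invariant factors (1,1,1,1,1,1,1).

Reading off H_k = ker ∂_k / im ∂_{k+1}:

  H_0: rank C_0 − rank ∂_1 = 6 − 5 = 1, and the invariant factors of ∂_1 are all 1, so H_0 ≅ Z.
  H_1: rank ker ∂_1 − rank ∂_2 = (12 − 5) − 7 = 0, and the invariant factors of ∂_2 are all 1, so H_1 ≅ 0.
  H_2: rank ker ∂_2 − rank ∂_3 = (8 − 7) − 0 = 1, and there is no ∂_3, so H_2 ≅ Z.

(K is a triangulation of the 2-sphere S^2.)

H_0 ≅ Z,  H_1 = 0,  H_2 ≅ Z.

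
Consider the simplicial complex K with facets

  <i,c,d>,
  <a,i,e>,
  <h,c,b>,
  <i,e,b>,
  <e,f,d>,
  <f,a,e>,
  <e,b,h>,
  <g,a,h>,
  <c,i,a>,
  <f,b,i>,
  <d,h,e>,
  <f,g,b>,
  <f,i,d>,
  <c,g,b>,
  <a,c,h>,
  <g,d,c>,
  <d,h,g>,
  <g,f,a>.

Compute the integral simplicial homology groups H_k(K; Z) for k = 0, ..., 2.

H_0 = Z,  H_1 = Z ⊕ Z/2,  H_2 = 0.

Fix the vertex order a < b < c < d < e < f < g < h < i and write every simplex with vertices in increasing order. Then dim K = 2 and the simplices of K are:

  0-simplices (9): a, b, c, d, e, f, g, h, i
  1-simplices (27): ac, ae, af, ag, ah, ai, bc, be, bf, bg, bh, bi, cd, cg, ch, ci, de, df, dg, dh, di, ef, eh, ei, fg, fi, gh
  2-simplices (18): ach, aci, aef, aei, afg, agh, bcg, bch, beh, bei, bfg, bfi, cdg, cdi, def, deh, dfi, dgh

Hence C_0 ≅ Z^9, C_1 ≅ Z^27, C_2 ≅ Z^18.

Boundary ∂_1: C_1 → C_0 is given by ∂[p,q] = [q] − [p]. For instance
  ∂ah = h − a.
As a 9×27 matrix over Z this has rank 8, with invariant factors (1,1,1,1,1,1,1,1).

The boundary map ∂_2: C_2 → C_1 maps a triangle to the signed sum of its edges. For instance
  ∂afg = fg − ag + af,
  ∂def = ef − df + de.
The resulting 27×18 matrix has rank 18, and its Smith normal form has invariant factors (1,1,1,1,1,1,1,1,1,1,1,1,1,1,1,1,1,2).

Now H_k = ker ∂_k / im ∂_{k+1}, so:

  H_0: rank C_0 − rank ∂_1 = 9 − 8 = 1, and the invariant factors of ∂_1 are all 1, so H_0 = Z.
  H_1: rank ker ∂_1 − rank ∂_2 = (27 − 8) − 18 = 1, and ∂_2 has invariant factor 2 > 1, so H_1 = Z ⊕ Z/2.
  H_2: rank ker ∂_2 − rank ∂_3 = (18 − 18) − 0 = 0, and there is no ∂_3, so H_2 = 0.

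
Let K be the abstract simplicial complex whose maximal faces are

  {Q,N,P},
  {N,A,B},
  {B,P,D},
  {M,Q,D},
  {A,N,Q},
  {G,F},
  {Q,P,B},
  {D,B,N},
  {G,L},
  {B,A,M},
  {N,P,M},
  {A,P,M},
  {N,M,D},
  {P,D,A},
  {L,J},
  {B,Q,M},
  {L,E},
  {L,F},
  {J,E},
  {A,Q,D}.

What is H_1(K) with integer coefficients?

H_1 ≅ Z^4.

We work with the vertex ordering A < B < D < E < F < G < J < L < M < N < P < Q. The simplices of K, each written with vertices in increasing order, are:

  0-simplices (12): A, B, D, E, F, G, J, L, M, N, P, Q
  1-simplices (27): AB, AD, AM, AN, AP, AQ, BD, BM, BN, BP, BQ, DM, DN, DP, DQ, EJ, EL, FG, FL, GL, JL, MN, MP, MQ, NP, NQ, PQ
  2-simplices (14): ABM, ABN, ADP, ADQ, AMP, ANQ, BDN, BDP, BMQ, BPQ, DMN, DMQ, MNP, NPQ

Hence C_0 ≅ Z^12, C_1 ≅ Z^27, C_2 ≅ Z^14.

Boundary ∂_1: C_1 → C_0 maps an edge to its endpoints' difference, ∂[p,q] = q − p.
This gives a 12×27 integer matrix of rank 10; reducing to Smith normal form yields diagonal entries (1,1,1,1,1,1,1,1,1,1).

∂_2: C_2 → C_1 maps a triangle to the signed sum of its edges. For instance
  ∂DMN = MN − DN + DM,
  ∂ABM = BM − AM + AB.
The 27×14 boundary matrix has rank 13 and Smith normal form diag(1,1,1,1,1,1,1,1,1,1,1,1,1).

From H_k ≅ ker(∂_k) / im(∂_{k+1}) we obtain:

  H_1: rank ker ∂_1 − rank ∂_2 = (27 − 10) − 13 = 4, and the invariant factors of ∂_2 are all 1, so H_1 ≅ Z^4.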